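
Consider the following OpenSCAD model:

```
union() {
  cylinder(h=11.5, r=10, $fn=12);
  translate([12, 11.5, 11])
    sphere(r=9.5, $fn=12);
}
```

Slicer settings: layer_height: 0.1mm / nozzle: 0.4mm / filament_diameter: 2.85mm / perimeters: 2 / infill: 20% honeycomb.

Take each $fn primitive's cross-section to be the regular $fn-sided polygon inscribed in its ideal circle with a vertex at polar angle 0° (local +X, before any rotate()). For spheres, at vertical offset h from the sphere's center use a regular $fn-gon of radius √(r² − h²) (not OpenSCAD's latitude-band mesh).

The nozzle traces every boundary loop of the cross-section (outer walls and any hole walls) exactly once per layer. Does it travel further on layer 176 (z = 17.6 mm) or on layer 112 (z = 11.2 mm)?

Layer 176 (z = 17.6): the cylinder is absent (z outside [0, 11.5]); the r=9.5 sphere at (12, 11.5) contributes a regular 12-gon of circumradius √(9.5²−6.6²) = 6.833 (perimeter = 2·12·6.833·sin(180°/12) = 42.44 mm); Merging all regions: only the r=9.5 sphere at (12, 11.5) is present, so the union is just that shape — boundary = 42.44 mm. So its perimeter = 42.44 mm. Layer 112 (z = 11.2): the cylinder: section is a regular 12-gon, circumradius r=10 (perimeter = 2·12·10.000·sin(180°/12) = 62.12 mm); the r=9.5 sphere at (12, 11.5) contributes a regular 12-gon of circumradius √(9.5²−0.2²) = 9.498 (perimeter = 2·12·9.498·sin(180°/12) = 59.00 mm); Combining (union): the regions partially overlap (shared area 15.40 mm²), so the edge portions inside another operand are dropped and the merged outline is re-measured after clipping — boundary = 102.16 mm. So its perimeter = 102.16 mm. Layer 112 is larger (102.16 vs 42.44 mm).

layer 112 (z = 11.2 mm)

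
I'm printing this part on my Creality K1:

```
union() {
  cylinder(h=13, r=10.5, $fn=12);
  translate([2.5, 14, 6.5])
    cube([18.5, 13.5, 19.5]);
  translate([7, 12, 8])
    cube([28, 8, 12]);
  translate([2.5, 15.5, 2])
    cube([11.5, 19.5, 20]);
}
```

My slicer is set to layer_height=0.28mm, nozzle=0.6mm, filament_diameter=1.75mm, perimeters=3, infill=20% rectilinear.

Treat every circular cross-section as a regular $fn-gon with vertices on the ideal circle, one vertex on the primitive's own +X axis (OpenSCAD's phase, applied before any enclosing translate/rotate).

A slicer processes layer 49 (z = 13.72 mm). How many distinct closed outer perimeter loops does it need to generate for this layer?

At z = 13.72 mm: the cylinder is absent (z outside [0, 13]); the cube at (2.5, 14) (footprint 18.5×13.5) is included at this height; the 28×8 cube at (7, 12) contributes its full rectangle; the cube at (2.5, 15.5) is present — its section is the full 11.5×19.5 rectangle; Merging all regions: the regions partially overlap (shared area 222.00 mm²), so overlapping operands fuse into one piece — 1 connected region. The result has 1 disconnected region.

1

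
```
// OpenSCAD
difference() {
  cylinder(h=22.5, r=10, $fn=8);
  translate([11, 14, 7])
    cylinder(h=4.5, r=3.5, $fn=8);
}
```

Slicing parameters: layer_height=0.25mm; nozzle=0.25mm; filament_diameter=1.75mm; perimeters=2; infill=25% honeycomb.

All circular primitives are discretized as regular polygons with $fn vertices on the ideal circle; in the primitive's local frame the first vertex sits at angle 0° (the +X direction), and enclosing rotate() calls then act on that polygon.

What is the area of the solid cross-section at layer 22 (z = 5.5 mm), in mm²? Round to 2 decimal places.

At z = 5.5 mm: the cylinder: section is a regular 8-gon, circumradius r=10 (area = (8/2)·10.000²·sin(360°/8) = 282.84 mm²); the cylinder at (11, 14) is absent (z outside [7, 11.5]); Subtracting the remaining from the first: none of the subtracted shapes is present at this height, so the r=10 cylinder is unchanged — area = 282.84 mm². Overall, the cross-section is a single solid region. Net area = 282.84 mm².

282.84 mm²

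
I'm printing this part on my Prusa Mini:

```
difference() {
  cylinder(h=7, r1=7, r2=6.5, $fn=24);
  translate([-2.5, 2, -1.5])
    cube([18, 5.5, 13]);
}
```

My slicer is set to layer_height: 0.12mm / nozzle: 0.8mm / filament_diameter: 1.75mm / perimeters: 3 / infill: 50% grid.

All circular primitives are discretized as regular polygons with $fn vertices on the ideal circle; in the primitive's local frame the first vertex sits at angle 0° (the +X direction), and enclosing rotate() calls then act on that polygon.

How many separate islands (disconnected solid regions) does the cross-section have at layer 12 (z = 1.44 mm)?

At z = 1.44 mm: the cone: at t=0.206 of its height the radius interpolates to r₁+(r₂−r₁)t = 6.897, giving a regular 24-gon of that circumradius; the 18×5.5 cube at (-2.5, 2) contributes its full rectangle; After the difference (first − rest): starting from the cone, the 18×5.5 cube at (-2.5, 2) partially overlaps it — only the 35.17 mm² overlap (of its 99.00 mm²) is removed, clipping the outline — 1 connected region. Overall, the cross-section is a single solid region. Island count = 1.

1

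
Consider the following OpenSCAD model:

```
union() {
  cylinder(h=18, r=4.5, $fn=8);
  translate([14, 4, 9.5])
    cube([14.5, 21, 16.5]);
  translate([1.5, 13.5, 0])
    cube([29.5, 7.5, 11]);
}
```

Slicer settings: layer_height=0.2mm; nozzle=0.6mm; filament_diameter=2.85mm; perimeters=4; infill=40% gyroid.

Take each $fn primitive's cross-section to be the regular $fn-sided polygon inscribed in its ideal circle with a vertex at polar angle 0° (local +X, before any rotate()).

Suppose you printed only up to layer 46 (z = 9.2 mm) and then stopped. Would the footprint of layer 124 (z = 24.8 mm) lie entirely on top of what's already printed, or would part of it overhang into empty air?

Compare the two slices. At z = 9.2: the r=4.5 cylinder contributes a regular 8-gon of circumradius 4.5 (area = (8/2)·4.500²·sin(360°/8) = 57.28 mm²); the cube at (14, 4) is absent (z outside [9.5, 26]); the cube at (1.5, 13.5) is present — its section is the full 29.5×7.5 rectangle (area 221.25 mm²); Combining (union): the 2 present regions are separate (no shared area or edge), so areas and boundary lengths simply add and each stays a separate island — area = 278.53 mm². At z = 24.8: the cylinder is not intersected at this z (z outside [0, 18]); the cube at (14, 4) (footprint 14.5×21) is included at this height (area 304.50 mm²); the cube at (1.5, 13.5) is not intersected at this z (z outside [0, 11]); Taking the union: only the 14.5×21 cube at (14, 4) is present, so the union is just that shape — area = 304.50 mm². Checking containment: at z = 24.8 the cross-section extends beyond the z = 9.2 cross-section by about 195.75 mm².

part overhangs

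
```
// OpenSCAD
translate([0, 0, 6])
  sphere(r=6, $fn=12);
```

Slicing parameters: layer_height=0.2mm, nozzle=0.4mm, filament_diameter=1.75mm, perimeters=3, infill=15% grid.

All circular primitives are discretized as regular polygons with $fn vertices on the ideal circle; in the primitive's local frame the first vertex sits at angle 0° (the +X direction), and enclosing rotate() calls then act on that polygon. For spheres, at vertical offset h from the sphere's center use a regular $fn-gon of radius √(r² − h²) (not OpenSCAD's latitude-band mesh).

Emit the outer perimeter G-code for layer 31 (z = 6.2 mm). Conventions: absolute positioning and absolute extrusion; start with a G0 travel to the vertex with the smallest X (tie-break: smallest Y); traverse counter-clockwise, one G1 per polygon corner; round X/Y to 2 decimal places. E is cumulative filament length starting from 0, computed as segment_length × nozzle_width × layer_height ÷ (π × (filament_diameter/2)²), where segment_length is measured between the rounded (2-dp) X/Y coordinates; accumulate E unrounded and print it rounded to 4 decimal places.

G0 X-6.00 Y0.00 Z6.20
G1 X-5.19 Y-3.00 E0.1034
G1 X-3.00 Y-5.19 E0.2064
G1 X0.00 Y-6.00 E0.3097
G1 X3.00 Y-5.19 E0.4131
G1 X5.19 Y-3.00 E0.5161
G1 X6.00 Y0.00 E0.6194
G1 X5.19 Y3.00 E0.7228
G1 X3.00 Y5.19 E0.8258
G1 X0.00 Y6.00 E0.9292
G1 X-3.00 Y5.19 E1.0325
G1 X-5.19 Y3.00 E1.1355
G1 X-6.00 Y0.00 E1.2389

At z = 6.2 mm: the sphere: section is a regular 12-gon, circumradius = √(r²−h²) = √(6²−0.2²) = 5.997. The outline is a single polygon with 12 vertices. Extrusion per mm of travel: 0.4 × 0.2 / (π × 0.875²) = 0.033260. Accumulating E over each segment gives final E = 1.2389.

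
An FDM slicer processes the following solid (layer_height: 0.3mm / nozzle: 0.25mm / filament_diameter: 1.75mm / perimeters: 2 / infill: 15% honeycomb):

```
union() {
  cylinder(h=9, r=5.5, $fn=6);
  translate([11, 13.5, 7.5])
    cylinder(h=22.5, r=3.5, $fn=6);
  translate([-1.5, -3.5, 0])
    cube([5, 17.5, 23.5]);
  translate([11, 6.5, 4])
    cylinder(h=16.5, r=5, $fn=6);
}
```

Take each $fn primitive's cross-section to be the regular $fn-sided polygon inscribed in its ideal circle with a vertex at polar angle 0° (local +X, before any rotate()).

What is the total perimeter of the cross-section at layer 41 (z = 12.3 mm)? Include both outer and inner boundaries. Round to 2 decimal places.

At z = 12.3 mm: the cylinder is not intersected at this z (z outside [0, 9]); the cylinder at (11, 13.5): section is a regular 6-gon, circumradius r=3.5 (perimeter = 2·6·3.500·sin(180°/6) = 21.00 mm); the cube at (-1.5, -3.5) (footprint 5×17.5) is included at this height (perimeter 45.00 mm); the r=5 cylinder at (11, 6.5) gives a regular 6-gon of circumradius 5 (constant along its height) (perimeter = 2·6·5.000·sin(180°/6) = 30.00 mm); Taking the union: the regions partially overlap (shared area 1.34 mm²), so the edge portions inside another operand are dropped and the merged outline is re-measured after clipping — boundary = 87.75 mm. Overall, the cross-section has 2 separate islands. Total boundary length (outer) = 87.75 mm.

87.75 mm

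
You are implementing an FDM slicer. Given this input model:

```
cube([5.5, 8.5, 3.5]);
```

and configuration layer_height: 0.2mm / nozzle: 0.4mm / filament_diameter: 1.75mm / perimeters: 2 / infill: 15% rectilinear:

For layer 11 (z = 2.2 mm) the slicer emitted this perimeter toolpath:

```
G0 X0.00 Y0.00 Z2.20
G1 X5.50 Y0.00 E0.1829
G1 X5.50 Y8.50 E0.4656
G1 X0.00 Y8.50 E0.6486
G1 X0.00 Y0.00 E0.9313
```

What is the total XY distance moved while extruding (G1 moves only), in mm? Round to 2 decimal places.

28.00 mm

Sum the Euclidean lengths of each G1 segment: total = 28.00 mm.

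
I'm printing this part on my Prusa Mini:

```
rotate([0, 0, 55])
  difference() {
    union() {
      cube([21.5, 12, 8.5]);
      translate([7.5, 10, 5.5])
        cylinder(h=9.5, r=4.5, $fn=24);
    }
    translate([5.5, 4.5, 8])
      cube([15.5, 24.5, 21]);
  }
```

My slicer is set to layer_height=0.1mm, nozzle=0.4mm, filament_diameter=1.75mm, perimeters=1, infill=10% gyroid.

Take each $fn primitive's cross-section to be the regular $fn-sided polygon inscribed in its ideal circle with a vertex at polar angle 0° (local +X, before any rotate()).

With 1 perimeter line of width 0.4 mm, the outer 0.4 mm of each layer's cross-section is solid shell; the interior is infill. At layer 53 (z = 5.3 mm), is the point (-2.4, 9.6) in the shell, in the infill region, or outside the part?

infill

At z = 5.3 mm: the 21.5×12 cube contributes its full rectangle; the cylinder at (7.5, 10) does not reach this height (z outside [5.5, 15]); Taking the union: only the 21.5×12 cube is present, so the union is just that shape — 1 connected region; the cube at (5.5, 4.5) does not reach this height (z outside [8, 29]); Subtracting the remaining from the first: none of the subtracted shapes is present at this height, so that combined region is unchanged — 1 connected region; (whole slice rotated 55° about Z — lengths, areas and connectivity unchanged). Overall, the cross-section is a single solid region. Undo the 55° rotation: the query point maps to (6.487, 7.472) in the un-rotated model frame. The nearest boundary edge runs (21.50, 12.00)→(0.00, 12.00); distance from the point to it = 4.53 mm. The point is inside the cross-section and 4.53 mm from the nearest boundary — more than the 0.4 mm shell width (1 × 0.4), so it's in the infill interior.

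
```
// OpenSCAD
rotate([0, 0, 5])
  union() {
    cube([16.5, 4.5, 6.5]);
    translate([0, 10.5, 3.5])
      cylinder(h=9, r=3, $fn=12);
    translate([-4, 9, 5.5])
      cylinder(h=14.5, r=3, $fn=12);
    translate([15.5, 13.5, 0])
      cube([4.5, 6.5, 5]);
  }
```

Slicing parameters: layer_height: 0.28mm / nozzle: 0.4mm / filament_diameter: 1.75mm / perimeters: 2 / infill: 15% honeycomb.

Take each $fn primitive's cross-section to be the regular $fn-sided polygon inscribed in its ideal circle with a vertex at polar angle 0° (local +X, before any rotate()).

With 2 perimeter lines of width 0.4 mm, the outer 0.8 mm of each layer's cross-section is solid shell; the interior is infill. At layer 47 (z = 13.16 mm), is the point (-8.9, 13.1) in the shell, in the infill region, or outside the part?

outside

At z = 13.16 mm: the cube does not reach this height (z outside [0, 6.5]); the cylinder at (0, 10.5) does not reach this height (z outside [3.5, 12.5]); the cylinder at (-4, 9): section is a regular 12-gon, circumradius r=3; the cube at (15.5, 13.5) is absent (z outside [0, 5]); Combining (union): only the r=3 cylinder at (-4, 9) is present, so the union is just that shape — 1 connected region; (rotated 5° about Z; rotation is an isometry so areas/perimeters/island counts are preserved). Overall, the cross-section is a single solid region. Undo the 5° rotation: the query point maps to (-7.724, 13.826) in the un-rotated model frame. The nearest boundary edge runs (-4.00, 12.00)→(-5.50, 11.60); distance from the point to it = 3.15 mm. The point is not inside any of the regions above, so it lies outside the cross-section (3.15 mm from the nearest boundary).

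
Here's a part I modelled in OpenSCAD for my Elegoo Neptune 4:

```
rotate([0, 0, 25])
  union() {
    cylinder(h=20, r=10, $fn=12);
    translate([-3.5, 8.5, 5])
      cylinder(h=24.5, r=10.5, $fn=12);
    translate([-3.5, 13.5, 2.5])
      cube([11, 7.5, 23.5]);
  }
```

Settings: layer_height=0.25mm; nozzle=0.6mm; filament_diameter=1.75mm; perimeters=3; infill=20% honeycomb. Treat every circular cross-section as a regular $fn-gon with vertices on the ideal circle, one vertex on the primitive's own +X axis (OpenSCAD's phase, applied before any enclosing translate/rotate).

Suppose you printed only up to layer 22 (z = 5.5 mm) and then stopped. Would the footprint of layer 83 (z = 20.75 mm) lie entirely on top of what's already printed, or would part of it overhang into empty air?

entirely on top

Compare the two slices. At z = 5.5: the r=10 cylinder gives a regular 12-gon of circumradius 10 (constant along its height) (area = (12/2)·10.000²·sin(360°/12) = 300.00 mm²); the r=10.5 cylinder at (-3.5, 8.5) gives a regular 12-gon of circumradius 10.5 (constant along its height) (area = (12/2)·10.500²·sin(360°/12) = 330.75 mm²); the 11×7.5 cube at (-3.5, 13.5) contributes its full rectangle (area 82.50 mm²); Taking the union: the regions partially overlap — summed areas 713.25 mm² minus the doubly-counted overlap 171.12 mm² gives 542.13 mm² — area = 542.13 mm²; (whole slice rotated 25° about Z — lengths, areas and connectivity unchanged). At z = 20.75: the cylinder is not intersected at this z (z outside [0, 20]); the r=10.5 cylinder at (-3.5, 8.5) contributes a regular 12-gon of circumradius 10.5 (area = (12/2)·10.500²·sin(360°/12) = 330.75 mm²); the cube at (-3.5, 13.5) (footprint 11×7.5) is included at this height (area 82.50 mm²); Merging all regions: the regions partially overlap — summed areas 413.25 mm² minus the doubly-counted overlap 33.54 mm² gives 379.71 mm² — area = 379.71 mm²; (whole slice rotated 25° about Z — lengths, areas and connectivity unchanged). Checking containment: the cross-section at z = 20.75 is a subset of the cross-section at z = 5.5.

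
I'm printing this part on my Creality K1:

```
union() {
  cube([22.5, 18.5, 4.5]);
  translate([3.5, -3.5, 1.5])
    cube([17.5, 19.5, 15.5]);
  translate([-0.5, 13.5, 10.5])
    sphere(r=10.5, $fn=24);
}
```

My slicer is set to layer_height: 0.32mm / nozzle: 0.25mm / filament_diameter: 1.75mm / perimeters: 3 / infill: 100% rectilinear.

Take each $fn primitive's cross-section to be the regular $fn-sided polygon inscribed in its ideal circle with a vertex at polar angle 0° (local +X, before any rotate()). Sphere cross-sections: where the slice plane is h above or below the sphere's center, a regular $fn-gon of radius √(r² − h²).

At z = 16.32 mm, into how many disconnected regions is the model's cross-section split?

1

At z = 16.32 mm: the cube does not reach this height (z outside [0, 4.5]); the 17.5×19.5 cube at (3.5, -3.5) contributes its full rectangle; the r=10.5 sphere at (-0.5, 13.5) slices to a regular 24-gon of circumradius 8.739 (√(r²−h²) with h=5.82 from center); Merging all regions: the regions partially overlap (shared area 37.26 mm²), so overlapping operands fuse into one piece — 1 connected region. The result has 1 disconnected region.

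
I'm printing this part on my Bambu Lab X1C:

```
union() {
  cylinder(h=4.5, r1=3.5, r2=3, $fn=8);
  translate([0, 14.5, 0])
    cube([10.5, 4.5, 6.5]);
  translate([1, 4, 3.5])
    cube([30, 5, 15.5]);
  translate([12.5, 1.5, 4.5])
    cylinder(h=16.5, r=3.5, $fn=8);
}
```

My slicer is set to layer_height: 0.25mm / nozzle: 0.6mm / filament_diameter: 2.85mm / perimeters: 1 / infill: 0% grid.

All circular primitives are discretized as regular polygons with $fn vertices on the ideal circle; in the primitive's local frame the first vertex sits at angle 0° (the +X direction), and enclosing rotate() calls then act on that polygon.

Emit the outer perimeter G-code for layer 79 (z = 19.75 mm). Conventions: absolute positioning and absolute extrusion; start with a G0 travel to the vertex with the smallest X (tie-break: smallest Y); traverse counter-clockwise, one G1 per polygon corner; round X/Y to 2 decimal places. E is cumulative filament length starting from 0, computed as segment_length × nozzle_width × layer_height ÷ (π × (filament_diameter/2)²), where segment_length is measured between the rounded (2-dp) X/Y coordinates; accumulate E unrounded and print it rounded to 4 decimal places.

At z = 19.75 mm: the cone is not intersected at this z (z outside [0, 4.5]); the cube at (0, 14.5) is absent (z outside [0, 6.5]); the cube at (1, 4) is not intersected at this z (z outside [3.5, 19]); the r=3.5 cylinder at (12.5, 1.5) gives a regular 8-gon of circumradius 3.5 (constant along its height); Combining (union): only the r=3.5 cylinder at (12.5, 1.5) is present, so the union is just that shape — 1 connected region. The outline is a single polygon with 8 vertices. Extrusion per mm of travel: 0.6 × 0.25 / (π × 1.425²) = 0.023513. Accumulating E over each segment gives final E = 0.5034.

G0 X9.00 Y1.50 Z19.75
G1 X10.03 Y-0.97 E0.0629
G1 X12.50 Y-2.00 E0.1258
G1 X14.97 Y-0.97 E0.1888
G1 X16.00 Y1.50 E0.2517
G1 X14.97 Y3.97 E0.3146
G1 X12.50 Y5.00 E0.3775
G1 X10.03 Y3.97 E0.4405
G1 X9.00 Y1.50 E0.5034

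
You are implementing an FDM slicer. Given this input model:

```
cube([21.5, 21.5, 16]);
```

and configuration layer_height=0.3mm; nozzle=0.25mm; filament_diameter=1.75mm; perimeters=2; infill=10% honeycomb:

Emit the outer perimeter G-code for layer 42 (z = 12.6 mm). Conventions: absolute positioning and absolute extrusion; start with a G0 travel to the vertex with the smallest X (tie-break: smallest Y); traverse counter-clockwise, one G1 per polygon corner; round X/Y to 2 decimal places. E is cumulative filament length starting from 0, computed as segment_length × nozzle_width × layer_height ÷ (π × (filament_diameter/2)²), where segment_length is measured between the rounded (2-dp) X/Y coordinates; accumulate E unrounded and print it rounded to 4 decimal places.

At z = 12.6 mm: the cube (footprint 21.5×21.5) is included at this height. The outline is a single polygon with 4 vertices. Extrusion per mm of travel: 0.25 × 0.3 / (π × 0.875²) = 0.031181. Accumulating E over each segment gives final E = 2.6816.

G0 X0.00 Y0.00 Z12.60
G1 X21.50 Y0.00 E0.6704
G1 X21.50 Y21.50 E1.3408
G1 X0.00 Y21.50 E2.0112
G1 X0.00 Y0.00 E2.6816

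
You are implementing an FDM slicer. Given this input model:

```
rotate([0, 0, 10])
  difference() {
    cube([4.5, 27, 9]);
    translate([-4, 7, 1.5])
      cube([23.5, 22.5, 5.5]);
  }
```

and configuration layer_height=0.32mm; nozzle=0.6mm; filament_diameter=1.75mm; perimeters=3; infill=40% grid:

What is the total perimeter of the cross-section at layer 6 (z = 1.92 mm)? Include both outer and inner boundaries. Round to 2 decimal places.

At z = 1.92 mm: the cube (footprint 4.5×27) is included at this height (perimeter 63.00 mm); the cube at (-4, 7) is present — its section is the full 23.5×22.5 rectangle (perimeter 92.00 mm); Subtracting the remaining from the first: starting from the 4.5×27 cube, the 23.5×22.5 cube at (-4, 7) partially overlaps it — only the 90.00 mm² overlap (of its 528.75 mm²) is removed, clipping the outline — boundary = 23.00 mm; (whole slice rotated 10° about Z — lengths, areas and connectivity unchanged). Overall, the cross-section is a single solid region. Total boundary length (outer) = 23.00 mm.

23.00 mm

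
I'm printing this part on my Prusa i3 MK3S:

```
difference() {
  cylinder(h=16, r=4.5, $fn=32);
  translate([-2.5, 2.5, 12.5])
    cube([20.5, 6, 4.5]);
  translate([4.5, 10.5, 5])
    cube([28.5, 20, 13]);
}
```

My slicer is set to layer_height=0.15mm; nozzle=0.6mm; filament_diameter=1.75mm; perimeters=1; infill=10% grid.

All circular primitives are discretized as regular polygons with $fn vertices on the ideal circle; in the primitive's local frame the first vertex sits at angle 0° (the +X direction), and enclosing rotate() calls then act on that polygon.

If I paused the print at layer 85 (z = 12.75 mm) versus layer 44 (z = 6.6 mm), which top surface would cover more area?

Layer 85 (z = 12.75): the r=4.5 cylinder gives a regular 32-gon of circumradius 4.5 (constant along its height) (area = (32/2)·4.500²·sin(360°/32) = 63.21 mm²); the cube at (-2.5, 2.5) (footprint 20.5×6) is included at this height (area 123.00 mm²); the 28.5×20 cube at (4.5, 10.5) contributes its full rectangle (area 570.00 mm²); Taking the first minus the rest: starting from the r=4.5 cylinder (63.21 mm²), the 20.5×6 cube at (-2.5, 2.5) partially overlaps it — only the 9.55 mm² overlap (of its 123.00 mm²) is removed, clipping the outline; the 28.5×20 cube at (4.5, 10.5) misses the remaining region (no effect) — area = 53.66 mm². So its area = 53.66 mm². Layer 44 (z = 6.6): the cylinder: section is a regular 32-gon, circumradius r=4.5 (area = (32/2)·4.500²·sin(360°/32) = 63.21 mm²); the cube at (-2.5, 2.5) is not intersected at this z (z outside [12.5, 17]); the cube at (4.5, 10.5) (footprint 28.5×20) is included at this height (area 570.00 mm²); After the difference (first − rest): starting from the r=4.5 cylinder (63.21 mm²), the 28.5×20 cube at (4.5, 10.5) misses the remaining region (no effect) — area = 63.21 mm². So its area = 63.21 mm². Layer 44 is larger (63.21 vs 53.66 mm²).

layer 44 (z = 6.6 mm)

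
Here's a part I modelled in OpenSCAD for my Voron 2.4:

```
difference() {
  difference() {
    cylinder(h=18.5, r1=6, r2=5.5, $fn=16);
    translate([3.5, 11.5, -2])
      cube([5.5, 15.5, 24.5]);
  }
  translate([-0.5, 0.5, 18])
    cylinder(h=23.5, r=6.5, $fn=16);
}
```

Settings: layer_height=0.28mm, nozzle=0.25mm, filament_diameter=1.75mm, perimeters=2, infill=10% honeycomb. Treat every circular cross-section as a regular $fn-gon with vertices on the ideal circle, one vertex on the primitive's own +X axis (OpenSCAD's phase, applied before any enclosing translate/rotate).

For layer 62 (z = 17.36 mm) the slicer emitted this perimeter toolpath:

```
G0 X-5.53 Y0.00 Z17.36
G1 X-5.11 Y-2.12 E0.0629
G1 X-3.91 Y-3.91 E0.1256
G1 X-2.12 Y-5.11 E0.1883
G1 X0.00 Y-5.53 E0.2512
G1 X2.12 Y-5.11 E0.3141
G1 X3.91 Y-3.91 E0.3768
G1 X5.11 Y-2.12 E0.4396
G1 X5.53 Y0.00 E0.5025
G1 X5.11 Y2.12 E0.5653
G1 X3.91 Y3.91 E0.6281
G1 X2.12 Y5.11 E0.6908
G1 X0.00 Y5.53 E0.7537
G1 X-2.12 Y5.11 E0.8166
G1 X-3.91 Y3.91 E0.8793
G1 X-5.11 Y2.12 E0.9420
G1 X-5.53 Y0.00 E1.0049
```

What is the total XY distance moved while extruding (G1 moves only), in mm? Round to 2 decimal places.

34.53 mm

Sum the Euclidean lengths of each G1 segment: total = 34.53 mm.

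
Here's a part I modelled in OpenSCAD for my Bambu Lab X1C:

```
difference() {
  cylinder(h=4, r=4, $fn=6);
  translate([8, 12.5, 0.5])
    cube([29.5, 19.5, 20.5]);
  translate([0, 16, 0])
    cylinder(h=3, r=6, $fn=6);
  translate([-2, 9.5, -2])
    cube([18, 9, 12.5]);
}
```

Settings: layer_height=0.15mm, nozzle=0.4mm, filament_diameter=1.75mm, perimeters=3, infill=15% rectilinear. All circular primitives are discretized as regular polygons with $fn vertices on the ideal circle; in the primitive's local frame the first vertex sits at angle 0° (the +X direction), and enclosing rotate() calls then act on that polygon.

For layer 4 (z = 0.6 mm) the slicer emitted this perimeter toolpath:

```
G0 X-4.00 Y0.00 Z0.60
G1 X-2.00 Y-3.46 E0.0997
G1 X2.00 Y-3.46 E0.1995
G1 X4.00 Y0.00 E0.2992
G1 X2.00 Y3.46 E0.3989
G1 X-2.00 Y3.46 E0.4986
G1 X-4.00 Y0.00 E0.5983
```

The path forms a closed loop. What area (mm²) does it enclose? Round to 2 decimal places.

Apply the shoelace formula to the sequence of (X, Y) vertices; enclosed area = 41.52 mm².

41.52 mm²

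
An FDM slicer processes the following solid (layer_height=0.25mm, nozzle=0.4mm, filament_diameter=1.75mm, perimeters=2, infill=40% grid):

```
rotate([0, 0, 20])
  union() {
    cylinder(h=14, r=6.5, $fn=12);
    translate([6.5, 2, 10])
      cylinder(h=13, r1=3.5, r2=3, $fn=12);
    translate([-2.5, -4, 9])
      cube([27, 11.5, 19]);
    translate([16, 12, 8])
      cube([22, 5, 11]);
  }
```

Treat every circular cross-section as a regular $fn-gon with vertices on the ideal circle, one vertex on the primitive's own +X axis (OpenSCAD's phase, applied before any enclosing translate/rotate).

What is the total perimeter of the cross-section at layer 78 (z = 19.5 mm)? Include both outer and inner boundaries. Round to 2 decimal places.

At z = 19.5 mm: the cylinder is not intersected at this z (z outside [0, 14]); the cone at (6.5, 2) contributes a regular 12-gon of circumradius 3.135 (interpolated between r1=3.5 and r2=3 at t=0.731) (perimeter = 2·12·3.135·sin(180°/12) = 19.47 mm); the cube at (-2.5, -4) (footprint 27×11.5) is included at this height (perimeter 77.00 mm); the cube at (16, 12) is not intersected at this z (z outside [8, 19]); Taking the union: the cone at (6.5, 2) lies entirely inside the 27×11.5 cube at (-2.5, -4), so the union is just the 27×11.5 cube at (-2.5, -4) — boundary = 77.00 mm; (whole slice rotated 20° about Z — lengths, areas and connectivity unchanged). Overall, the cross-section is a single solid region. Total boundary length (outer) = 77.00 mm.

77.00 mm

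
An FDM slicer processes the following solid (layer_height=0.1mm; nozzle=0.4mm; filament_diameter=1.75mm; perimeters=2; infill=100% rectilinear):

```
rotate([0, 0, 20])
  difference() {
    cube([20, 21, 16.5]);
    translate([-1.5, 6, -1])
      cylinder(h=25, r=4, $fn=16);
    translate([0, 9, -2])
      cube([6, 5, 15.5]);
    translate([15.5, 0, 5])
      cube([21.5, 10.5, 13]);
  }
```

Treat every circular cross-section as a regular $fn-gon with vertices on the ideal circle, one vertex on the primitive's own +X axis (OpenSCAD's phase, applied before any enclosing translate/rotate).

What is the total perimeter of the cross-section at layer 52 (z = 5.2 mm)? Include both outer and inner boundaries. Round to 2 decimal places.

94.37 mm

At z = 5.2 mm: the cube (footprint 20×21) is included at this height (perimeter 82.00 mm); the r=4 cylinder at (-1.5, 6) gives a regular 16-gon of circumradius 4 (constant along its height) (perimeter = 2·16·4.000·sin(180°/16) = 24.97 mm); the cube at (0, 9) (footprint 6×5) is included at this height (perimeter 22.00 mm); the cube at (15.5, 0) is present — its section is the full 21.5×10.5 rectangle (perimeter 64.00 mm); After the difference (first − rest): starting from the 20×21 cube, the r=4 cylinder at (-1.5, 6) partially overlaps it — only the 12.94 mm² overlap (of its 48.98 mm²) is removed, clipping the outline; the 6×5 cube at (0, 9) partially overlaps it — only the 29.62 mm² overlap (of its 30.00 mm²) is removed, clipping the outline; the 21.5×10.5 cube at (15.5, 0) partially overlaps it — only the 47.25 mm² overlap (of its 225.75 mm²) is removed, clipping the outline — boundary = 94.37 mm; (rotated 20° about Z; rotation is an isometry so areas/perimeters/island counts are preserved). Overall, the cross-section is a single solid region. Total boundary length (outer) = 94.37 mm.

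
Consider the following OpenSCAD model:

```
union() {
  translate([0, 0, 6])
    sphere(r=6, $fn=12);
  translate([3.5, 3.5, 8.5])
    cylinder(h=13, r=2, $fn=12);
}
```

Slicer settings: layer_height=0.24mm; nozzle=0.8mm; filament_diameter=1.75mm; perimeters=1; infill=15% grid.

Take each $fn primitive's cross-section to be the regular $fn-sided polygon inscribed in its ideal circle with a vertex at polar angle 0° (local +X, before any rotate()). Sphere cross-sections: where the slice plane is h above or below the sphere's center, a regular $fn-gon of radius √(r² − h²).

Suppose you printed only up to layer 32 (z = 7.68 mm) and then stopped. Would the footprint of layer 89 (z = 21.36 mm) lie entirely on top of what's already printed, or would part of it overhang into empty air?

part overhangs

Compare the two slices. At z = 7.68: the sphere: section is a regular 12-gon, circumradius = √(r²−h²) = √(6²−1.68²) = 5.760 (area = (12/2)·5.760²·sin(360°/12) = 99.53 mm²); the cylinder at (3.5, 3.5) does not reach this height (z outside [8.5, 21.5]); Combining (union): only the r=6 sphere is present, so the union is just that shape — area = 99.53 mm². At z = 21.36: the sphere does not reach this height (|z−center|=15.360 > r=6); the r=2 cylinder at (3.5, 3.5) gives a regular 12-gon of circumradius 2 (constant along its height) (area = (12/2)·2.000²·sin(360°/12) = 12.00 mm²); Combining (union): only the r=2 cylinder at (3.5, 3.5) is present, so the union is just that shape — area = 12.00 mm². Checking containment: at z = 21.36 the cross-section extends beyond the z = 7.68 cross-section by about 3.74 mm².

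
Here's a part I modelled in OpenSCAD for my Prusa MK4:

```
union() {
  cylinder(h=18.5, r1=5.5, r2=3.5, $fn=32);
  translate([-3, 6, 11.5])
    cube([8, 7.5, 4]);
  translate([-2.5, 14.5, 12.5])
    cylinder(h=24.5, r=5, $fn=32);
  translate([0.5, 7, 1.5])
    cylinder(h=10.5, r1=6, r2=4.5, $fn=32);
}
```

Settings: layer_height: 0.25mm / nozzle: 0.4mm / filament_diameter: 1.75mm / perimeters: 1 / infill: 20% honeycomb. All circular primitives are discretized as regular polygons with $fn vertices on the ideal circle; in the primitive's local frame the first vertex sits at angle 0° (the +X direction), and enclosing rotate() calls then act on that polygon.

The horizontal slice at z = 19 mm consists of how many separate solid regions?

At z = 19 mm: the cone is not intersected at this z (z outside [0, 18.5]); the cube at (-3, 6) does not reach this height (z outside [11.5, 15.5]); the cylinder at (-2.5, 14.5): section is a regular 32-gon, circumradius r=5; the cone at (0.5, 7) is absent (z outside [1.5, 12]); Taking the union: only the r=5 cylinder at (-2.5, 14.5) is present, so the union is just that shape — 1 connected region. The result has 1 disconnected region.

1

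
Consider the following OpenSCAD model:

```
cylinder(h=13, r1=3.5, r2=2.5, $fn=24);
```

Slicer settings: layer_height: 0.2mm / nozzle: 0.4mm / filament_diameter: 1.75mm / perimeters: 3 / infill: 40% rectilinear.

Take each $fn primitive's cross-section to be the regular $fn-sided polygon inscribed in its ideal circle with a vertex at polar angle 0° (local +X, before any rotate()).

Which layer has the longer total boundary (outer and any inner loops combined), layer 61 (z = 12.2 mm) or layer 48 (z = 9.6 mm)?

layer 48 (z = 9.6 mm)

Layer 61 (z = 12.2): the cone (r1=3.5→r2=2.5) has section circumradius 2.562 here — a regular 24-gon (perimeter = 2·24·2.562·sin(180°/24) = 16.05 mm). So its perimeter = 16.05 mm. Layer 48 (z = 9.6): the cone (r1=3.5→r2=2.5) has section circumradius 2.762 here — a regular 24-gon (perimeter = 2·24·2.762·sin(180°/24) = 17.30 mm). So its perimeter = 17.30 mm. Layer 48 is larger (17.30 vs 16.05 mm).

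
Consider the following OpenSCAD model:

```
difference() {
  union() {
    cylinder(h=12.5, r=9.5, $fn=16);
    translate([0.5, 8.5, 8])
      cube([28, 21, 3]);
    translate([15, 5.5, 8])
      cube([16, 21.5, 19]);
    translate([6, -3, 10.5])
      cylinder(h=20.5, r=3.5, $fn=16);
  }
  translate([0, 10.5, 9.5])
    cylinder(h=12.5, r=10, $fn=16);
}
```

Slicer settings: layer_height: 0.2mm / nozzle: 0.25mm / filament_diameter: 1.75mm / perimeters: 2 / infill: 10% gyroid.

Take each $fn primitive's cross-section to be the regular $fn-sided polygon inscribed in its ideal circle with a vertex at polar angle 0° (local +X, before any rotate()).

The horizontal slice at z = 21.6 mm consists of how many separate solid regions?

2

At z = 21.6 mm: the cylinder does not reach this height (z outside [0, 12.5]); the cube at (0.5, 8.5) is not intersected at this z (z outside [8, 11]); the cube at (15, 5.5) (footprint 16×21.5) is included at this height; the r=3.5 cylinder at (6, -3) contributes a regular 16-gon of circumradius 3.5; Combining (union): the 2 present regions are separate (no shared area or edge), so areas and boundary lengths simply add and each stays a separate island — 2 connected regions; the r=10 cylinder at (0, 10.5) gives a regular 16-gon of circumradius 10 (constant along its height); Taking the first minus the rest: starting from that combined region, the r=10 cylinder at (0, 10.5) misses the remaining region (no effect) — 2 connected regions. The result has 2 disconnected regions.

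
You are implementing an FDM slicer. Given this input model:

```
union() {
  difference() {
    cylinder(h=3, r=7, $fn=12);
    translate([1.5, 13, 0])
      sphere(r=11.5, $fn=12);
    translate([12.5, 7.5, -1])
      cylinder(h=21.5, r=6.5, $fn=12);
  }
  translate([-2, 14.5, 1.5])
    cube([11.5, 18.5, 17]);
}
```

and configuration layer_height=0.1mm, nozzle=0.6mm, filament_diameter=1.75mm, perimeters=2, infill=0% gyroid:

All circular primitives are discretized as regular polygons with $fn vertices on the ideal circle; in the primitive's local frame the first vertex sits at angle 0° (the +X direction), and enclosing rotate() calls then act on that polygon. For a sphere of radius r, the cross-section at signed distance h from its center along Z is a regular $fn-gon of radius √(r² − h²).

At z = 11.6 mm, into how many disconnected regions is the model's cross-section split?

At z = 11.6 mm: the cylinder is absent (z outside [0, 3]); the sphere at (1.5, 13) is not intersected at this z (|z−center|=11.600 > r=11.5); the r=6.5 cylinder at (12.5, 7.5) gives a regular 12-gon of circumradius 6.5 (constant along its height); Subtracting the remaining from the first: the first operand is absent here, so nothing remains; the 11.5×18.5 cube at (-2, 14.5) contributes its full rectangle; Taking the union: only the 11.5×18.5 cube at (-2, 14.5) is present, so the union is just that shape — 1 connected region. The result has 1 disconnected region.

1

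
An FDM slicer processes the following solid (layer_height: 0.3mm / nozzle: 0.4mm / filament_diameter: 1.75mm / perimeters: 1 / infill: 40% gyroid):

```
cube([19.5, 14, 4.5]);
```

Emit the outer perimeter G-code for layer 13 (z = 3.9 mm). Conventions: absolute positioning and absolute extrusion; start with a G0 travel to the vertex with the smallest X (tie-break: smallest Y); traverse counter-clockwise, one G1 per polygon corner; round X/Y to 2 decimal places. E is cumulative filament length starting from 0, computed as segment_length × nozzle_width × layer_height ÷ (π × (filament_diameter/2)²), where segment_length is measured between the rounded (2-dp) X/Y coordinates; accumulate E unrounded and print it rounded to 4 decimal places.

At z = 3.9 mm: the 19.5×14 cube contributes its full rectangle. The outline is a single polygon with 4 vertices. Extrusion per mm of travel: 0.4 × 0.3 / (π × 0.875²) = 0.049890. Accumulating E over each segment gives final E = 3.3426.

G0 X0.00 Y0.00 Z3.90
G1 X19.50 Y0.00 E0.9729
G1 X19.50 Y14.00 E1.6713
G1 X0.00 Y14.00 E2.6442
G1 X0.00 Y0.00 E3.3426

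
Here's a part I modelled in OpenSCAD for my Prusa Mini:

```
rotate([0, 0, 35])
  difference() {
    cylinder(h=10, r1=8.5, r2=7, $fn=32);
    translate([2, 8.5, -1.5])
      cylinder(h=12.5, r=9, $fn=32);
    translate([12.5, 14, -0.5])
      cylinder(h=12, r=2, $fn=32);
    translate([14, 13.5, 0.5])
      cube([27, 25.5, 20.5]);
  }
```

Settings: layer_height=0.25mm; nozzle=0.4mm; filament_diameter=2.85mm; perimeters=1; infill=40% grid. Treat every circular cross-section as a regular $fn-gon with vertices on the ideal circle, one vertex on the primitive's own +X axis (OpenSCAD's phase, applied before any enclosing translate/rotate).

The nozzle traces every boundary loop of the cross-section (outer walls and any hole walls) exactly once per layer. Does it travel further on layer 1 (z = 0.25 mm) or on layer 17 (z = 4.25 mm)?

Layer 1 (z = 0.25): the cone contributes a regular 32-gon of circumradius 8.463 (interpolated between r1=8.5 and r2=7 at t=0.025) (perimeter = 2·32·8.463·sin(180°/32) = 53.09 mm); the cylinder at (2, 8.5): section is a regular 32-gon, circumradius r=9 (perimeter = 2·32·9.000·sin(180°/32) = 56.46 mm); the r=2 cylinder at (12.5, 14) gives a regular 32-gon of circumradius 2 (constant along its height) (perimeter = 2·32·2.000·sin(180°/32) = 12.55 mm); the cube at (14, 13.5) does not reach this height (z outside [0.5, 21]); Subtracting the remaining from the first: starting from the cone, the r=9 cylinder at (2, 8.5) partially overlaps it — only the 92.51 mm² overlap (of its 252.84 mm²) is removed, clipping the outline; the r=2 cylinder at (12.5, 14) misses the remaining region (no effect) — boundary = 52.32 mm; (rotated 35° about Z; rotation is an isometry so areas/perimeters/island counts are preserved). So its perimeter = 52.32 mm. Layer 17 (z = 4.25): the cone contributes a regular 32-gon of circumradius 7.862 (interpolated between r1=8.5 and r2=7 at t=0.425) (perimeter = 2·32·7.862·sin(180°/32) = 49.32 mm); the cylinder at (2, 8.5): section is a regular 32-gon, circumradius r=9 (perimeter = 2·32·9.000·sin(180°/32) = 56.46 mm); the r=2 cylinder at (12.5, 14) gives a regular 32-gon of circumradius 2 (constant along its height) (perimeter = 2·32·2.000·sin(180°/32) = 12.55 mm); the 27×25.5 cube at (14, 13.5) contributes its full rectangle (perimeter 105.00 mm); Taking the first minus the rest: starting from the cone, the r=9 cylinder at (2, 8.5) partially overlaps it — only the 81.61 mm² overlap (of its 252.84 mm²) is removed, clipping the outline; the r=2 cylinder at (12.5, 14) misses the remaining region (no effect); the 27×25.5 cube at (14, 13.5) misses the remaining region (no effect) — boundary = 47.94 mm; (rotated 35° about Z; rotation is an isometry so areas/perimeters/island counts are preserved). So its perimeter = 47.94 mm. Layer 1 is larger (52.32 vs 47.94 mm).

layer 1 (z = 0.25 mm)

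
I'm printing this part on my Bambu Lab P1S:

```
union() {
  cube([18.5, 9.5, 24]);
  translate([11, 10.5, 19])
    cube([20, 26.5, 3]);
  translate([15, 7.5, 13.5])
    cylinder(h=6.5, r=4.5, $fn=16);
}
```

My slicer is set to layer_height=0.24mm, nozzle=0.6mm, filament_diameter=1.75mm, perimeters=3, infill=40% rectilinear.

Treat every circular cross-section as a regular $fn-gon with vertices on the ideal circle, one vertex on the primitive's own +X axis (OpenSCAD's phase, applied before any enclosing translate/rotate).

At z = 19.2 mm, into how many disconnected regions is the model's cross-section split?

1

At z = 19.2 mm: the cube is present — its section is the full 18.5×9.5 rectangle; the cube at (11, 10.5) is present — its section is the full 20×26.5 rectangle; the r=4.5 cylinder at (15, 7.5) gives a regular 16-gon of circumradius 4.5 (constant along its height); Combining (union): the regions partially overlap (shared area 51.38 mm²), so overlapping operands fuse into one piece — 1 connected region. The result has 1 disconnected region.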